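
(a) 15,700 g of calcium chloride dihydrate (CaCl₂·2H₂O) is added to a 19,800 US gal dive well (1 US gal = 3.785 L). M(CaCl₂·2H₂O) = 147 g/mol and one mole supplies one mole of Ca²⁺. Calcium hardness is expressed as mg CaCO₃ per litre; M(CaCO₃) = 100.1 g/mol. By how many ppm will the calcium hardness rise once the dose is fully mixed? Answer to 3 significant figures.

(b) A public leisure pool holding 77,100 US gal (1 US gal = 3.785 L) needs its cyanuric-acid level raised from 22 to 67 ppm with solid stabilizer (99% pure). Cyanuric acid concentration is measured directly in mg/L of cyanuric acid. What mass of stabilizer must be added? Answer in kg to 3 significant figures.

(a) Volume: 19,800 US gal × 3.785 L/gal = 74,943 L.
(a) Moles of Ca²⁺: 15,700 g ÷ 147 g/mol = 106.8 mol.
(a) As CaCO₃: 106.8 mol × 100.1 g/mol = 10,690 g.
(a) Rise: 10,690 g / 74,943 L × 1000 = 142.7 mg/L.

(b) Volume: 77,100 US gal × 3.785 L/gal = 291,824 L.
(b) CYA to add: (67 − 22) = 45 mg/L × 291,824 L = 13,130 g cyanuric acid.
(b) At 99% purity: 13,130 / 0.99 = 13,260 g product.

(a) 143 ppm; (b) 13.3 kg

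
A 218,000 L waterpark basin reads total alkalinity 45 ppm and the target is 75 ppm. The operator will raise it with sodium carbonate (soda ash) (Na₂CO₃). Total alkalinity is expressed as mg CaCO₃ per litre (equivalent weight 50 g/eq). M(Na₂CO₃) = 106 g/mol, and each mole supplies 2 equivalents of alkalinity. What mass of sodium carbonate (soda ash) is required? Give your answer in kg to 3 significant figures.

Alkalinity to add: (75 − 45) = 30 mg/L as CaCO₃ × 218,000 L = 6540 g as CaCO₃.
Equivalents: 6540 g ÷ 50 g/eq = 130.8 eq.
Each mole of Na₂CO₃ supplies 2 eq, so 130.8 / 2 = 65.4 mol.
Mass: 65.4 mol × 106 g/mol = 6932 g.

6.93 kg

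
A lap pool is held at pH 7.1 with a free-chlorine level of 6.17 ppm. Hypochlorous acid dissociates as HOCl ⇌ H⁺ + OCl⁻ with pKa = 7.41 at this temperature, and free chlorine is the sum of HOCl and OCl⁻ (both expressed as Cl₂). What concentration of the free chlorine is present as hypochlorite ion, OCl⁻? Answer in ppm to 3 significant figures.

2.03 ppm

[OCl⁻]/[HOCl] = 10^(pH − pKa) = 10^(7.1 − 7.41) = 10^-0.31 = 0.4898.
Fraction as HOCl = 1 / (1 + 0.4898) = 0.6712.
OCl⁻ = (1 − 0.6712) × 6.17 ppm = 2.028 ppm.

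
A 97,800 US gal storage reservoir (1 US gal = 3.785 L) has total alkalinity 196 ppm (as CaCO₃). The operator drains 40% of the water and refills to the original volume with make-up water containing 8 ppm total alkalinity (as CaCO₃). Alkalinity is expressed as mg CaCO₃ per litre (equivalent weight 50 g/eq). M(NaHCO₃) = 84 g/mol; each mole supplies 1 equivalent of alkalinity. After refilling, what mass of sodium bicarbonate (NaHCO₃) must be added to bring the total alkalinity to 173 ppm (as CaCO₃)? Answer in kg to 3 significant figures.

32.5 kg

Volume: 97,800 US gal × 3.785 L/gal = 370,173 L.
After draining 40% and refilling: 196 × 0.60 + 8 × 0.40 = 120.8 ppm.
Deficit to target: 173 − 120.8 = 52.2 mg/L.
As CaCO₃: 52.2 mg/L × 370,173 L = 19,320 g; ÷ 50 g/eq ÷ 1 = 386.5 mol NaHCO₃.
Mass: 386.5 × 84 = 32,460 g.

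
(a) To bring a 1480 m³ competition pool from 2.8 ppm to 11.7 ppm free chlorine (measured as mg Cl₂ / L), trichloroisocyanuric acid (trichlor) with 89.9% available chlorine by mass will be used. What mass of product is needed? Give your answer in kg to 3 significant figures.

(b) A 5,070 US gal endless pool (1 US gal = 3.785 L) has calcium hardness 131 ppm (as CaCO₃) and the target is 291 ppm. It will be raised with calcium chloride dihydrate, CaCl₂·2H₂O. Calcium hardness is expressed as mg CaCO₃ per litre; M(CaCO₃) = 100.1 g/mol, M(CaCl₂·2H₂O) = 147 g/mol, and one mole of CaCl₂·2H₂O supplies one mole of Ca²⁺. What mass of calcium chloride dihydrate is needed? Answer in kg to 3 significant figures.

(a) 14.7 kg; (b) 4.51 kg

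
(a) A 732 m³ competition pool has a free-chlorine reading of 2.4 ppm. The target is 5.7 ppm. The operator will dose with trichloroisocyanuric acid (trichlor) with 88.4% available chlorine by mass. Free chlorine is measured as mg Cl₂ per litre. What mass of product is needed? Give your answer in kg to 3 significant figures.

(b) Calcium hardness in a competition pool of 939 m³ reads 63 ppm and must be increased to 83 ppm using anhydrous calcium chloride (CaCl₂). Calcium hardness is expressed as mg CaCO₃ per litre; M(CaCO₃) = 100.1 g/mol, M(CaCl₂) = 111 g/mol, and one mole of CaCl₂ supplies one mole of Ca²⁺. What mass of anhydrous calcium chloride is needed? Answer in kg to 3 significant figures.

(a) 2.73 kg; (b) 20.8 kg

(a) Volume: 732 m³ = 732,000 L.
(a) Chlorine deficit: 5.7 − 2.4 = 3.3 ppm = 3.3 mg/L as Cl₂.
(a) Cl₂ equivalent needed: 3.3 mg/L × 732,000 L = 2,416,000 mg = 2416 g.
(a) Product at 88.4% available chlorine: 2416 / 0.884 = 2733 g.

(b) Volume: 939 m³ = 939,000 L.
(b) Hardness to add: (83 − 63) = 20 mg/L as CaCO₃ × 939,000 L = 18,780 g as CaCO₃.
(b) Moles of Ca²⁺ (1 mol Ca²⁺ ≡ 1 mol CaCO₃): 18,780 / 100.1 g/mol = 187.6 mol.
(b) Mass of CaCl₂: 187.6 × 111 = 20,820 g.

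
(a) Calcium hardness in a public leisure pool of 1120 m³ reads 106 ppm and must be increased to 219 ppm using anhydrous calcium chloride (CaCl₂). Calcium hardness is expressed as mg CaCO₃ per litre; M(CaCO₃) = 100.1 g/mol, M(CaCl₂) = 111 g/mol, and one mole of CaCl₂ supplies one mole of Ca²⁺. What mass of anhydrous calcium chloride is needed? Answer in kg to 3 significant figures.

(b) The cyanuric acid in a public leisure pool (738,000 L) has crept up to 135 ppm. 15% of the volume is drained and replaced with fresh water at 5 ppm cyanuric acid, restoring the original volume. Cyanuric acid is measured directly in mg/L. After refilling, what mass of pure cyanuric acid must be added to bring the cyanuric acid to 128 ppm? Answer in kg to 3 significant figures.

(a) Volume: 1120 m³ = 1,120,000 L.
(a) Hardness to add: (219 − 106) = 113 mg/L as CaCO₃ × 1,120,000 L = 126,600 g as CaCO₃.
(a) Moles of Ca²⁺ (1 mol Ca²⁺ ≡ 1 mol CaCO₃): 126,600 / 100.1 g/mol = 1264 mol.
(a) Mass of CaCl₂: 1264 × 111 = 140,300 g.

(b) After draining 15% and refilling: 135 × 0.85 + 5 × 0.15 = 115.5 ppm.
(b) Deficit to target: 128 − 115.5 = 12.5 mg/L.
(b) Mass: 12.5 mg/L × 738,000 L = 9225 g cyanuric acid.

(a) 140 kg; (b) 9.22 kg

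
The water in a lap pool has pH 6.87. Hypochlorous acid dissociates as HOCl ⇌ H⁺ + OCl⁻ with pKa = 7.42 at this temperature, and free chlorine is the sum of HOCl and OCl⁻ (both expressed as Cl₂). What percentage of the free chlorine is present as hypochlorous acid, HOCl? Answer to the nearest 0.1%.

78.0%

[OCl⁻]/[HOCl] = 10^(pH − pKa) = 10^(6.87 − 7.42) = 10^-0.55 = 0.2818.
Fraction as HOCl = 1 / (1 + 0.2818) = 0.7801.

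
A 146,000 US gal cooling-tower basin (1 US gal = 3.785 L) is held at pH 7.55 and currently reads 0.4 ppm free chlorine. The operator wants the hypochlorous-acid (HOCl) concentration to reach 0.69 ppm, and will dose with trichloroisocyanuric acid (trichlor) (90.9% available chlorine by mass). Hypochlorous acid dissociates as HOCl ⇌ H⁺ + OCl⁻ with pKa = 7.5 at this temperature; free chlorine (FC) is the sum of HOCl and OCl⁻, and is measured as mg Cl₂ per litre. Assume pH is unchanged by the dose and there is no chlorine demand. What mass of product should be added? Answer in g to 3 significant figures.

Volume: 146,000 US gal × 3.785 L/gal = 552,610 L.
[OCl⁻]/[HOCl] = 10^(pH − pKa) = 10^(7.55 − 7.5) = 1.122; fraction as HOCl = 1/(1 + 1.122) = 0.4712.
Free chlorine required for 0.69 ppm HOCl: 0.69 / 0.4712 = 1.464 ppm.
FC to add: 1.464 − 0.4 = 1.064 mg/L as Cl₂.
Cl₂ equivalent: 1.064 mg/L × 552,610 L = 588.1 g.
Product at 90.9% available Cl: 588.1 / 0.909 = 647 g.

647 g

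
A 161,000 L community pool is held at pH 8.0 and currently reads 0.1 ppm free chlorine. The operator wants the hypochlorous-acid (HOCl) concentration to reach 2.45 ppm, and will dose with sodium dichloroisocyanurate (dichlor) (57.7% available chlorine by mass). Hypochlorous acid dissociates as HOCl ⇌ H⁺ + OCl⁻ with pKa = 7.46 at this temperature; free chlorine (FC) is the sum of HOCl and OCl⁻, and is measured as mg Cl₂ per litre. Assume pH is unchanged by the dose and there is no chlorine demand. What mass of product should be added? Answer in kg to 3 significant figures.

3.03 kg

[OCl⁻]/[HOCl] = 10^(pH − pKa) = 10^(8.0 − 7.46) = 3.467; fraction as HOCl = 1/(1 + 3.467) = 0.2238.
Free chlorine required for 2.45 ppm HOCl: 2.45 / 0.2238 = 10.95 ppm.
FC to add: 10.95 − 0.1 = 10.85 mg/L as Cl₂.
Cl₂ equivalent: 10.85 mg/L × 161,000 L = 1746 g.
Product at 57.7% available Cl: 1746 / 0.577 = 3026 g.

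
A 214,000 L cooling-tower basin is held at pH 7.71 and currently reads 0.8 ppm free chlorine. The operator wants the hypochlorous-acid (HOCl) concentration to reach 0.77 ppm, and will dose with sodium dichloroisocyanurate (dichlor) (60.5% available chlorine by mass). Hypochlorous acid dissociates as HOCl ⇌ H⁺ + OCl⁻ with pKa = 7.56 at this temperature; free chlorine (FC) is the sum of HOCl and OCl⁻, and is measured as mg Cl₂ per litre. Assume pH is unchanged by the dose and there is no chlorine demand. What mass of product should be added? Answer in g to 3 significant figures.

374 g

[OCl⁻]/[HOCl] = 10^(pH − pKa) = 10^(7.71 − 7.56) = 1.413; fraction as HOCl = 1/(1 + 1.413) = 0.4145.
Free chlorine required for 0.77 ppm HOCl: 0.77 / 0.4145 = 1.858 ppm.
FC to add: 1.858 − 0.8 = 1.058 mg/L as Cl₂.
Cl₂ equivalent: 1.058 mg/L × 214,000 L = 226.3 g.
Product at 60.5% available Cl: 226.3 / 0.605 = 374.1 g.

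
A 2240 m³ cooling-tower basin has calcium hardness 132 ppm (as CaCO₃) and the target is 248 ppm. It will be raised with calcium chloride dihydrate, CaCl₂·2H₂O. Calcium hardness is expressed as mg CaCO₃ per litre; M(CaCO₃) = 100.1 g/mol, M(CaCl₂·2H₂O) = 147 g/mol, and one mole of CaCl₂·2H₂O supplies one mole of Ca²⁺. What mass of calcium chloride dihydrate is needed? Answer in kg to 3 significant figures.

382 kg

Volume: 2240 m³ = 2,240,000 L.
Hardness to add: (248 − 132) = 116 mg/L as CaCO₃ × 2,240,000 L = 259,800 g as CaCO₃.
Moles of Ca²⁺ (1 mol Ca²⁺ ≡ 1 mol CaCO₃): 259,800 / 100.1 g/mol = 2596 mol.
Mass of CaCl₂·2H₂O: 2596 × 147 = 381,600 g.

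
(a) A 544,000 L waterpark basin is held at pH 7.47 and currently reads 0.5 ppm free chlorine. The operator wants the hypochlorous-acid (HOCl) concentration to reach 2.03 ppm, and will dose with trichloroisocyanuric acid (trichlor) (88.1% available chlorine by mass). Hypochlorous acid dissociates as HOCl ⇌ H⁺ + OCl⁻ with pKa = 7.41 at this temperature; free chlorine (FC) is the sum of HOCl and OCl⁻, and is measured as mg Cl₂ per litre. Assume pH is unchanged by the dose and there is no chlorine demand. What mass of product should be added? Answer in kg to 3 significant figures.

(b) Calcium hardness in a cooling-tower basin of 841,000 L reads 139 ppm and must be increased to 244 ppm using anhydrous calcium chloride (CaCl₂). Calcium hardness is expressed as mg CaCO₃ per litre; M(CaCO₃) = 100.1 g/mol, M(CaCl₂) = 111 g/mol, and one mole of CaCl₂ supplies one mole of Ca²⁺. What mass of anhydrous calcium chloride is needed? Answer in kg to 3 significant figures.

(a) [OCl⁻]/[HOCl] = 10^(pH − pKa) = 10^(7.47 − 7.41) = 1.148; fraction as HOCl = 1/(1 + 1.148) = 0.4655.
(a) Free chlorine required for 2.03 ppm HOCl: 2.03 / 0.4655 = 4.361 ppm.
(a) FC to add: 4.361 − 0.5 = 3.861 mg/L as Cl₂.
(a) Cl₂ equivalent: 3.861 mg/L × 544,000 L = 2100 g.
(a) Product at 88.1% available Cl: 2100 / 0.881 = 2384 g.

(b) Hardness to add: (244 − 139) = 105 mg/L as CaCO₃ × 841,000 L = 88,300 g as CaCO₃.
(b) Moles of Ca²⁺ (1 mol Ca²⁺ ≡ 1 mol CaCO₃): 88,300 / 100.1 g/mol = 882.2 mol.
(b) Mass of CaCl₂: 882.2 × 111 = 97,920 g.

(a) 2.38 kg; (b) 97.9 kg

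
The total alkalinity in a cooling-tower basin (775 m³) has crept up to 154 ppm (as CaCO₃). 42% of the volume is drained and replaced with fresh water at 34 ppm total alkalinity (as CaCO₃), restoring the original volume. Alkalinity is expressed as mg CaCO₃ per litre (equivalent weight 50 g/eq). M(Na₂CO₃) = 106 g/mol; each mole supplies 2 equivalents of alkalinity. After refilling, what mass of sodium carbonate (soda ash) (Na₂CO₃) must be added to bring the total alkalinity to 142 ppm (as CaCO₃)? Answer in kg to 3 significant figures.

31.5 kg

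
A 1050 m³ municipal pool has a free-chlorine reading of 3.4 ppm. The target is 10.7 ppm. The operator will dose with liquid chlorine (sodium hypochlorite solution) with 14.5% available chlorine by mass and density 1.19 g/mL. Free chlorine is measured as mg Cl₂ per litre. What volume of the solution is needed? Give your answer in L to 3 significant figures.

44.4 L

Volume: 1050 m³ = 1,050,000 L.
Chlorine deficit: 10.7 − 3.4 = 7.3 ppm = 7.3 mg/L as Cl₂.
Cl₂ equivalent needed: 7.3 mg/L × 1,050,000 L = 7,665,000 mg = 7665 g.
Product at 14.5% available chlorine: 7665 / 0.145 = 52,860 g.
Volume at density 1.19 g/mL: 52,860 g ÷ 1.19 g/mL = 44,420 mL.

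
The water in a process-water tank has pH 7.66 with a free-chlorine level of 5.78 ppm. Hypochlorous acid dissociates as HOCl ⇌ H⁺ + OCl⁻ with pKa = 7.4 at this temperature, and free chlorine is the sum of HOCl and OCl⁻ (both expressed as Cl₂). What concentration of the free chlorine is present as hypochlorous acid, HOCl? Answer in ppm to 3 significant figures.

[OCl⁻]/[HOCl] = 10^(pH − pKa) = 10^(7.66 − 7.4) = 10^0.26 = 1.82.
Fraction as HOCl = 1 / (1 + 1.82) = 0.3546.
HOCl = 0.3546 × 5.78 ppm = 2.05 ppm.

2.05 ppm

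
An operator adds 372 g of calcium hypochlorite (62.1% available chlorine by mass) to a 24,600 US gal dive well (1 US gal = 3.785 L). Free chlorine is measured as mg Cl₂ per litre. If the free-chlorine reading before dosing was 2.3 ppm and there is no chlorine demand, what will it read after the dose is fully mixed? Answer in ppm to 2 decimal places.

Volume: 24,600 US gal × 3.785 L/gal = 93,111 L.
Available chlorine delivered: 372 g × 0.621 = 231 g as Cl₂.
Concentration rise: 231 g / 93,111 L = 2.481 mg/L = 2.48 ppm.
Final FC: 2.3 + 2.48 = 4.78 ppm.

4.78 ppm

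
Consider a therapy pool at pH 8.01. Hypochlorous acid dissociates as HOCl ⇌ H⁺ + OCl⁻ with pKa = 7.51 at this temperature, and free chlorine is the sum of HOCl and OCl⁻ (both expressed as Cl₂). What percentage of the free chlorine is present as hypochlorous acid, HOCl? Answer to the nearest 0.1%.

[OCl⁻]/[HOCl] = 10^(pH − pKa) = 10^(8.01 − 7.51) = 10^0.50 = 3.162.
Fraction as HOCl = 1 / (1 + 3.162) = 0.2403.

24.0%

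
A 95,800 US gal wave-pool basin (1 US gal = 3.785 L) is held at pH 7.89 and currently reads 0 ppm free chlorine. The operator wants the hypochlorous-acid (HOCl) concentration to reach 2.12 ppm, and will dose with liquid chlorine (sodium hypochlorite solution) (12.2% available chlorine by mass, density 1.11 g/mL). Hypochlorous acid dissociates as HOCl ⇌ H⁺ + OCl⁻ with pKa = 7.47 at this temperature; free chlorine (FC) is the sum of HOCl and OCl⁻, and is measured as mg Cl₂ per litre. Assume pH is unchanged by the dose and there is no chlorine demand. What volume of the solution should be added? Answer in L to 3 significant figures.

20.6 L

Volume: 95,800 US gal × 3.785 L/gal = 362,603 L.
[OCl⁻]/[HOCl] = 10^(pH − pKa) = 10^(7.89 − 7.47) = 2.63; fraction as HOCl = 1/(1 + 2.63) = 0.2755.
Free chlorine required for 2.12 ppm HOCl: 2.12 / 0.2755 = 7.696 ppm.
FC to add: 7.696 − 0 = 7.696 mg/L as Cl₂.
Cl₂ equivalent: 7.696 mg/L × 362,603 L = 2791 g.
Product at 12.2% available Cl: 2791 / 0.122 = 22,870 g.
Volume: 22,870 g ÷ 1.11 g/mL = 20,610 mL.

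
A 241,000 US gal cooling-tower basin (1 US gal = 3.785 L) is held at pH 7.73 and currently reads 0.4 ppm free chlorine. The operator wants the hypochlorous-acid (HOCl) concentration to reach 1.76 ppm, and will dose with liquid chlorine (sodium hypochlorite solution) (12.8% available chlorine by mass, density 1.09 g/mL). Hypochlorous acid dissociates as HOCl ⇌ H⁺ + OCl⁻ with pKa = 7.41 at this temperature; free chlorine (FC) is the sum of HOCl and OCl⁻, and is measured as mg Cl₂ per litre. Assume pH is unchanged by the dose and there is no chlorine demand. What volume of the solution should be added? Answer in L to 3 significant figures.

Volume: 241,000 US gal × 3.785 L/gal = 912,185 L.
[OCl⁻]/[HOCl] = 10^(pH − pKa) = 10^(7.73 − 7.41) = 2.089; fraction as HOCl = 1/(1 + 2.089) = 0.3237.
Free chlorine required for 1.76 ppm HOCl: 1.76 / 0.3237 = 5.437 ppm.
FC to add: 5.437 − 0.4 = 5.037 mg/L as Cl₂.
Cl₂ equivalent: 5.037 mg/L × 912,185 L = 4595 g.
Product at 12.8% available Cl: 4595 / 0.128 = 35,900 g.
Volume: 35,900 g ÷ 1.09 g/mL = 32,930 mL.

32.9 L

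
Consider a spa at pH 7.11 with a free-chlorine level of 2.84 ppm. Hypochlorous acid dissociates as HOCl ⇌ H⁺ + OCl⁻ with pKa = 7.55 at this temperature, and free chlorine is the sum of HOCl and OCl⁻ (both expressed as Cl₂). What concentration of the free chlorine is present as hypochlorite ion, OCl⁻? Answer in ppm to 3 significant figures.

0.756 ppm

[OCl⁻]/[HOCl] = 10^(pH − pKa) = 10^(7.11 − 7.55) = 10^-0.44 = 0.3631.
Fraction as HOCl = 1 / (1 + 0.3631) = 0.7336.
OCl⁻ = (1 − 0.7336) × 2.84 ppm = 0.7565 ppm.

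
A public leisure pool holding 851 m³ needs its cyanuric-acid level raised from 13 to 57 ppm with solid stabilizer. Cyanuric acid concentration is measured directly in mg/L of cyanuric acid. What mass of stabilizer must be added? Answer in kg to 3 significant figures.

37.4 kg

Volume: 851 m³ = 851,000 L.
CYA to add: (57 − 13) = 44 mg/L × 851,000 L = 37,440 g cyanuric acid.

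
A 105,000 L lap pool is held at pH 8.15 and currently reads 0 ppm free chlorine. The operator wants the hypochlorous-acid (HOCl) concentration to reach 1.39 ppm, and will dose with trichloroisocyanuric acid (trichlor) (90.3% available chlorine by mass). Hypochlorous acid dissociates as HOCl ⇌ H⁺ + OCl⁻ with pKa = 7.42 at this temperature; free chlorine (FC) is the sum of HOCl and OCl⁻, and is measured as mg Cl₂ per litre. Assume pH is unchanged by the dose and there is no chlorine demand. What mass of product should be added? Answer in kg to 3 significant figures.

[OCl⁻]/[HOCl] = 10^(pH − pKa) = 10^(8.15 − 7.42) = 5.37; fraction as HOCl = 1/(1 + 5.37) = 0.157.
Free chlorine required for 1.39 ppm HOCl: 1.39 / 0.157 = 8.855 ppm.
FC to add: 8.855 − 0 = 8.855 mg/L as Cl₂.
Cl₂ equivalent: 8.855 mg/L × 105,000 L = 929.7 g.
Product at 90.3% available Cl: 929.7 / 0.903 = 1030 g.

1.03 kg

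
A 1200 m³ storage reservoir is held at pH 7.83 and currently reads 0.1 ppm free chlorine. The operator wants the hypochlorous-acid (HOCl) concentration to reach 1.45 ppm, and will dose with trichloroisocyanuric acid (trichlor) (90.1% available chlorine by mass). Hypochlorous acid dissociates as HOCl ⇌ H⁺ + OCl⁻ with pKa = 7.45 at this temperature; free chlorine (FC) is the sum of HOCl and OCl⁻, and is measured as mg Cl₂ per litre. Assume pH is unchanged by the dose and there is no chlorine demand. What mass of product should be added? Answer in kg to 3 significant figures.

Volume: 1200 m³ = 1,200,000 L.
[OCl⁻]/[HOCl] = 10^(pH − pKa) = 10^(7.83 − 7.45) = 2.399; fraction as HOCl = 1/(1 + 2.399) = 0.2942.
Free chlorine required for 1.45 ppm HOCl: 1.45 / 0.2942 = 4.928 ppm.
FC to add: 4.928 − 0.1 = 4.828 mg/L as Cl₂.
Cl₂ equivalent: 4.828 mg/L × 1,200,000 L = 5794 g.
Product at 90.1% available Cl: 5794 / 0.901 = 6431 g.

6.43 kg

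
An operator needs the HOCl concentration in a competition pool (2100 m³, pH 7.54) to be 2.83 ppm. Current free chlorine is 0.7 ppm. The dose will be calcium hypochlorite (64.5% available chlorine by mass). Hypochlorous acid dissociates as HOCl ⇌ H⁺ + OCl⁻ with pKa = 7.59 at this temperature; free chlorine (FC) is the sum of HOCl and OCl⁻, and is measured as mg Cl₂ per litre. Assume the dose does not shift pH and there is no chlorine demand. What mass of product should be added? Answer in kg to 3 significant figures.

Volume: 2100 m³ = 2,100,000 L.
[OCl⁻]/[HOCl] = 10^(pH − pKa) = 10^(7.54 − 7.59) = 0.8913; fraction as HOCl = 1/(1 + 0.8913) = 0.5288.
Free chlorine required for 2.83 ppm HOCl: 2.83 / 0.5288 = 5.352 ppm.
FC to add: 5.352 − 0.7 = 4.652 mg/L as Cl₂.
Cl₂ equivalent: 4.652 mg/L × 2,100,000 L = 9770 g.
Product at 64.5% available Cl: 9770 / 0.645 = 15,150 g.

15.1 kg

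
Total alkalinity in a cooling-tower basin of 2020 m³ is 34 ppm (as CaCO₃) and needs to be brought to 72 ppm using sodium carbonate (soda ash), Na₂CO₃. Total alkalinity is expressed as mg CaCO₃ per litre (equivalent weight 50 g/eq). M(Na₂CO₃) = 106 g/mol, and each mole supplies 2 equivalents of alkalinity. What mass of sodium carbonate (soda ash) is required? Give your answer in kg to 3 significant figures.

Volume: 2020 m³ = 2,020,000 L.
Alkalinity to add: (72 − 34) = 38 mg/L as CaCO₃ × 2,020,000 L = 76,760 g as CaCO₃.
Equivalents: 76,760 g ÷ 50 g/eq = 1535 eq.
Each mole of Na₂CO₃ supplies 2 eq, so 1535 / 2 = 767.6 mol.
Mass: 767.6 mol × 106 g/mol = 81,370 g.

81.4 kg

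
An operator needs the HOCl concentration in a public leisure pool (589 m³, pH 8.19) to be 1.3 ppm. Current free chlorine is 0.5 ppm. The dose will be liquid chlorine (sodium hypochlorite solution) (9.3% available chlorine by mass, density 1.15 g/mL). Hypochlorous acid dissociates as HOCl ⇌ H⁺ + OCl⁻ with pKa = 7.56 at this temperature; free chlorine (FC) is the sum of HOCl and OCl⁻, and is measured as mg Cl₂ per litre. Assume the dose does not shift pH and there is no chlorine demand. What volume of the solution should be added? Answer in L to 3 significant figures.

34.9 L

Volume: 589 m³ = 589,000 L.
[OCl⁻]/[HOCl] = 10^(pH − pKa) = 10^(8.19 − 7.56) = 4.266; fraction as HOCl = 1/(1 + 4.266) = 0.1899.
Free chlorine required for 1.3 ppm HOCl: 1.3 / 0.1899 = 6.846 ppm.
FC to add: 6.846 − 0.5 = 6.346 mg/L as Cl₂.
Cl₂ equivalent: 6.346 mg/L × 589,000 L = 3738 g.
Product at 9.3% available Cl: 3738 / 0.093 = 40,190 g.
Volume: 40,190 g ÷ 1.15 g/mL = 34,950 mL.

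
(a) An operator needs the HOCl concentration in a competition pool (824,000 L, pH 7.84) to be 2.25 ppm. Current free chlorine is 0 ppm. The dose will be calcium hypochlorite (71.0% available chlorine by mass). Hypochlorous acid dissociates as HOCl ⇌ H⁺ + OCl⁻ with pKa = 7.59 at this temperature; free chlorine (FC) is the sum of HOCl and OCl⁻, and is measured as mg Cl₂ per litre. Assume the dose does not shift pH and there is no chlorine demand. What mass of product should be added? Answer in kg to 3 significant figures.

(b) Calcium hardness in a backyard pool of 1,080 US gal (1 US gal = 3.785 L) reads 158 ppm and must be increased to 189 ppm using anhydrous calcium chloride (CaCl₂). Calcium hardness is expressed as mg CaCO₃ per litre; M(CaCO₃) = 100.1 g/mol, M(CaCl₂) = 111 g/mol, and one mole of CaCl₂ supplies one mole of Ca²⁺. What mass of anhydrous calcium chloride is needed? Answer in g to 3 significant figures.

(a) 7.25 kg; (b) 141 g

(a) [OCl⁻]/[HOCl] = 10^(pH − pKa) = 10^(7.84 − 7.59) = 1.778; fraction as HOCl = 1/(1 + 1.778) = 0.3599.
(a) Free chlorine required for 2.25 ppm HOCl: 2.25 / 0.3599 = 6.251 ppm.
(a) FC to add: 6.251 − 0 = 6.251 mg/L as Cl₂.
(a) Cl₂ equivalent: 6.251 mg/L × 824,000 L = 5151 g.
(a) Product at 71.0% available Cl: 5151 / 0.71 = 7255 g.

(b) Volume: 1,080 US gal × 3.785 L/gal = 4,088 L.
(b) Hardness to add: (189 − 158) = 31 mg/L as CaCO₃ × 4,088 L = 126.7 g as CaCO₃.
(b) Moles of Ca²⁺ (1 mol Ca²⁺ ≡ 1 mol CaCO₃): 126.7 / 100.1 g/mol = 1.266 mol.
(b) Mass of CaCl₂: 1.266 × 111 = 140.5 g.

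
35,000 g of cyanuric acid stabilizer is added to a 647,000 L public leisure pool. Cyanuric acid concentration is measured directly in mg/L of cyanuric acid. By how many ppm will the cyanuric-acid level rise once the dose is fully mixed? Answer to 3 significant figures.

54.1 ppm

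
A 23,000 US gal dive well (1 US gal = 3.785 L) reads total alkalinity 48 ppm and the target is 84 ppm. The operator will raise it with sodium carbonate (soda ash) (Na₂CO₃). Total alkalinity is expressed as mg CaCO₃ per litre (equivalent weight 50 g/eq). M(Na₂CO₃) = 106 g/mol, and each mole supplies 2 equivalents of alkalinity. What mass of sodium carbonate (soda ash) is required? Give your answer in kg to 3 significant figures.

Volume: 23,000 US gal × 3.785 L/gal = 87,055 L.
Alkalinity to add: (84 − 48) = 36 mg/L as CaCO₃ × 87,055 L = 3134 g as CaCO₃.
Equivalents: 3134 g ÷ 50 g/eq = 62.68 eq.
Each mole of Na₂CO₃ supplies 2 eq, so 62.68 / 2 = 31.34 mol.
Mass: 31.34 mol × 106 g/mol = 3322 g.

3.32 kg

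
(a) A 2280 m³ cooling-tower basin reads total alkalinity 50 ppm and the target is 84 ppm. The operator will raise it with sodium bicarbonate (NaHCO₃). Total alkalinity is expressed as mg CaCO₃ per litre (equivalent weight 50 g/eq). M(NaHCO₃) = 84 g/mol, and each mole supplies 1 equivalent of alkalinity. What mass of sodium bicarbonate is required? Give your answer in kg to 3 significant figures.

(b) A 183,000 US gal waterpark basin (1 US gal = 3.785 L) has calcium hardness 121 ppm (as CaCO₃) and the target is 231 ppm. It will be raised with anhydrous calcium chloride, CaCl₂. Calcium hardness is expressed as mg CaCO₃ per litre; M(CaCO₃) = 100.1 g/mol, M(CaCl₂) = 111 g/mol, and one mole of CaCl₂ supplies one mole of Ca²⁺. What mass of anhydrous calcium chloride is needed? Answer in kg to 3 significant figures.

(a) Volume: 2280 m³ = 2,280,000 L.
(a) Alkalinity to add: (84 − 50) = 34 mg/L as CaCO₃ × 2,280,000 L = 77,520 g as CaCO₃.
(a) Equivalents: 77,520 g ÷ 50 g/eq = 1550 eq.
(a) NaHCO₃ supplies 1 eq per mole → 1550 mol.
(a) Mass: 1550 mol × 84 g/mol = 130,200 g.

(b) Volume: 183,000 US gal × 3.785 L/gal = 692,655 L.
(b) Hardness to add: (231 − 121) = 110 mg/L as CaCO₃ × 692,655 L = 76,190 g as CaCO₃.
(b) Moles of Ca²⁺ (1 mol Ca²⁺ ≡ 1 mol CaCO₃): 76,190 / 100.1 g/mol = 761.2 mol.
(b) Mass of CaCl₂: 761.2 × 111 = 84,490 g.

(a) 130 kg; (b) 84.5 kg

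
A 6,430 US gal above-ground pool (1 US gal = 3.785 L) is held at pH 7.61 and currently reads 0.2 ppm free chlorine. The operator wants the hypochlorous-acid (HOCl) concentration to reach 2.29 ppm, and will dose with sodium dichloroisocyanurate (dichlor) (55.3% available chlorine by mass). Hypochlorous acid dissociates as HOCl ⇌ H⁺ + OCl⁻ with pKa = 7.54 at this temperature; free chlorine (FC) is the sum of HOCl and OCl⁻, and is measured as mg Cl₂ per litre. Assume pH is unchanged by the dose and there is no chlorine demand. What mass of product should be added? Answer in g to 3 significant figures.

210 g

Volume: 6,430 US gal × 3.785 L/gal = 24,338 L.
[OCl⁻]/[HOCl] = 10^(pH − pKa) = 10^(7.61 − 7.54) = 1.175; fraction as HOCl = 1/(1 + 1.175) = 0.4598.
Free chlorine required for 2.29 ppm HOCl: 2.29 / 0.4598 = 4.981 ppm.
FC to add: 4.981 − 0.2 = 4.781 mg/L as Cl₂.
Cl₂ equivalent: 4.781 mg/L × 24,338 L = 116.3 g.
Product at 55.3% available Cl: 116.3 / 0.553 = 210.4 g.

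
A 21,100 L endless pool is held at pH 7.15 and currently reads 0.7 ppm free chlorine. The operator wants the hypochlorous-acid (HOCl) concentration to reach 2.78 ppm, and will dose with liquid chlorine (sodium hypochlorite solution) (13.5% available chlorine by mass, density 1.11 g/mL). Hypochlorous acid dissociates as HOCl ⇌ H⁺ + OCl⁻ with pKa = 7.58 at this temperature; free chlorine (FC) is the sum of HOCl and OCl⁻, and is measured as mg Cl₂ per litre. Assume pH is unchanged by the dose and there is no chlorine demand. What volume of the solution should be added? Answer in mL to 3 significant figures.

[OCl⁻]/[HOCl] = 10^(pH − pKa) = 10^(7.15 − 7.58) = 0.3715; fraction as HOCl = 1/(1 + 0.3715) = 0.7291.
Free chlorine required for 2.78 ppm HOCl: 2.78 / 0.7291 = 3.813 ppm.
FC to add: 3.813 − 0.7 = 3.113 mg/L as Cl₂.
Cl₂ equivalent: 3.113 mg/L × 21,100 L = 65.68 g.
Product at 13.5% available Cl: 65.68 / 0.135 = 486.5 g.
Volume: 486.5 g ÷ 1.11 g/mL = 438.3 mL.

438 mL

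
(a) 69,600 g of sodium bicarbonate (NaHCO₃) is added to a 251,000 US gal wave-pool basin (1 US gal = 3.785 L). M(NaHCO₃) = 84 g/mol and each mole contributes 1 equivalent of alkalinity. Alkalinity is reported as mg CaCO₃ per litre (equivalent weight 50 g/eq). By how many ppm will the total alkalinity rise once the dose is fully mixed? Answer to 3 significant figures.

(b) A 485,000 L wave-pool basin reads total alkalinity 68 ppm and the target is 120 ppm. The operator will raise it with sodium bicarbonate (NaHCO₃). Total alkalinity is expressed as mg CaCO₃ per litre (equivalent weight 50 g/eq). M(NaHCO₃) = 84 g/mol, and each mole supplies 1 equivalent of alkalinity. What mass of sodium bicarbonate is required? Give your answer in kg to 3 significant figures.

(a) 43.6 ppm; (b) 42.4 kg

(a) Volume: 251,000 US gal × 3.785 L/gal = 950,035 L.
(a) Moles of NaHCO₃: 69,600 g ÷ 84 g/mol = 828.6 mol → 828.6 eq of alkalinity.
(a) As CaCO₃: 828.6 eq × 50 g/eq = 41,430 g.
(a) Rise: 41,430 g / 950,035 L × 1000 = 43.61 mg/L.

(b) Alkalinity to add: (120 − 68) = 52 mg/L as CaCO₃ × 485,000 L = 25,220 g as CaCO₃.
(b) Equivalents: 25,220 g ÷ 50 g/eq = 504.4 eq.
(b) NaHCO₃ supplies 1 eq per mole → 504.4 mol.
(b) Mass: 504.4 mol × 84 g/mol = 42,370 g.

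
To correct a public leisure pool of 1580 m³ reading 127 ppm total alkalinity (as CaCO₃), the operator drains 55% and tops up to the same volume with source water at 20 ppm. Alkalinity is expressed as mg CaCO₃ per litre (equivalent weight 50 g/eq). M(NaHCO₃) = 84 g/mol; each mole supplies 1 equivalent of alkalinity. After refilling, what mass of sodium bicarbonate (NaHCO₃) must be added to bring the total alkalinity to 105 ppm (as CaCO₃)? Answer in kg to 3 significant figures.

97.8 kg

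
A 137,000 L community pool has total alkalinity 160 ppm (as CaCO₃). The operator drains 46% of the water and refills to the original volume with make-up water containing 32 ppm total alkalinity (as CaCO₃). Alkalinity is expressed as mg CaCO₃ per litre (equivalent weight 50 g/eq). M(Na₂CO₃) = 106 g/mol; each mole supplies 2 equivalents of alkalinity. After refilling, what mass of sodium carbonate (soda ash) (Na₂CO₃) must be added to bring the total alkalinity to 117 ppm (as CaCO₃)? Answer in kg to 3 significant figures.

After draining 46% and refilling: 160 × 0.54 + 32 × 0.46 = 101.12 ppm.
Deficit to target: 117 − 101.12 = 15.88 mg/L.
As CaCO₃: 15.88 mg/L × 137,000 L = 2176 g; ÷ 50 g/eq ÷ 2 = 21.76 mol Na₂CO₃.
Mass: 21.76 × 106 = 2306 g.

2.31 kg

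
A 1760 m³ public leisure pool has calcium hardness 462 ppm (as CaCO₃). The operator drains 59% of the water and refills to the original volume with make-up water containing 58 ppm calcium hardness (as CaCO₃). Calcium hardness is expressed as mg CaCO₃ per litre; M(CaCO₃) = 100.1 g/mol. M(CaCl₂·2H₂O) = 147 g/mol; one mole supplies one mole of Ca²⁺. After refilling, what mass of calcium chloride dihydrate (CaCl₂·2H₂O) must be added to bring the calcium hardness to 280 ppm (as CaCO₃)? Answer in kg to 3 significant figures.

Volume: 1760 m³ = 1,760,000 L.
After draining 59% and refilling: 462 × 0.41 + 58 × 0.59 = 223.64 ppm.
Deficit to target: 280 − 223.64 = 56.36 mg/L.
As CaCO₃: 56.36 mg/L × 1,760,000 L = 99,190 g; ÷ 100.1 = 990.9 mol Ca²⁺.
Mass: 990.9 × 147 = 145,700 g.

146 kg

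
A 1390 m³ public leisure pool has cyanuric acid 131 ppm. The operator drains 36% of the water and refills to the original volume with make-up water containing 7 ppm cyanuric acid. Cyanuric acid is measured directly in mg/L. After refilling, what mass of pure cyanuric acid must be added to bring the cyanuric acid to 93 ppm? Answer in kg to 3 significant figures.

Volume: 1390 m³ = 1,390,000 L.
After draining 36% and refilling: 131 × 0.64 + 7 × 0.36 = 86.36 ppm.
Deficit to target: 93 − 86.36 = 6.64 mg/L.
Mass: 6.64 mg/L × 1,390,000 L = 9230 g cyanuric acid.

9.23 kg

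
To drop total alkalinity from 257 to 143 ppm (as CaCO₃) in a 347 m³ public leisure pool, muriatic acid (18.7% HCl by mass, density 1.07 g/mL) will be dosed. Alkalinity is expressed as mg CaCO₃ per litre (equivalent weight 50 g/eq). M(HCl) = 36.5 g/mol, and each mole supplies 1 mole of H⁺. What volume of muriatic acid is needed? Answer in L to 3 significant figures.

144 L

Volume: 347 m³ = 347,000 L.
Alkalinity to neutralize: (257 − 143) = 114 mg/L as CaCO₃ × 347,000 L = 39,560 g as CaCO₃.
Equivalents of H⁺ required: 39,560 ÷ 50 g/eq = 791.2 eq = 791.2 mol HCl.
Mass of HCl: 791.2 × 36.5 = 28,880 g.
Mass of 18.7% solution: 28,880 / 0.187 = 154,400 g.
Volume: 154,400 g ÷ 1.07 g/mL = 144,300 mL.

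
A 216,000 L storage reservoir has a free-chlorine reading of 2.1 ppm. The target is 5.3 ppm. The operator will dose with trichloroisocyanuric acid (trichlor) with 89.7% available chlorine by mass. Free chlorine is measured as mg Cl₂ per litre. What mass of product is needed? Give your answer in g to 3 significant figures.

771 g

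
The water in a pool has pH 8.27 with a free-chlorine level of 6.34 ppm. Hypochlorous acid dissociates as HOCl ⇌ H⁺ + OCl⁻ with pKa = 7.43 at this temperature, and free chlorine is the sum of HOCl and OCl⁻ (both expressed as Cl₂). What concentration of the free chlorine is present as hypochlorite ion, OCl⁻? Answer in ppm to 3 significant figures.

[OCl⁻]/[HOCl] = 10^(pH − pKa) = 10^(8.27 − 7.43) = 10^0.84 = 6.918.
Fraction as HOCl = 1 / (1 + 6.918) = 0.1263.
OCl⁻ = (1 − 0.1263) × 6.34 ppm = 5.539 ppm.

5.54 ppm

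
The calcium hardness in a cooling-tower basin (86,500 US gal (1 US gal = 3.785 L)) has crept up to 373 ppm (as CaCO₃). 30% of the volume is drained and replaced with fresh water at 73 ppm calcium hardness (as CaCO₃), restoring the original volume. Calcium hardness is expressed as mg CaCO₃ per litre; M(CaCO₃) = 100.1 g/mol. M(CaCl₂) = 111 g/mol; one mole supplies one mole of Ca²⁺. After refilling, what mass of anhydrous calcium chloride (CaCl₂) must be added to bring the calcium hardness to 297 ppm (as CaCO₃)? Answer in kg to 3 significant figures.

5.08 kg

Volume: 86,500 US gal × 3.785 L/gal = 327,402 L.
After draining 30% and refilling: 373 × 0.70 + 73 × 0.30 = 283 ppm.
Deficit to target: 297 − 283 = 14 mg/L.
As CaCO₃: 14 mg/L × 327,402 L = 4584 g; ÷ 100.1 = 45.79 mol Ca²⁺.
Mass: 45.79 × 111 = 5083 g.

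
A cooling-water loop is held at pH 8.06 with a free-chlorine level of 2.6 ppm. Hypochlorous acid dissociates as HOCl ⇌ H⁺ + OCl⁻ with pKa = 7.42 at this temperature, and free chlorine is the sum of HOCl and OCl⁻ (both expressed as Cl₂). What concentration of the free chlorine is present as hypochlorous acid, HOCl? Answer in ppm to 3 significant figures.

[OCl⁻]/[HOCl] = 10^(pH − pKa) = 10^(8.06 − 7.42) = 10^0.64 = 4.365.
Fraction as HOCl = 1 / (1 + 4.365) = 0.1864.
HOCl = 0.1864 × 2.6 ppm = 0.4846 ppm.

0.485 ppm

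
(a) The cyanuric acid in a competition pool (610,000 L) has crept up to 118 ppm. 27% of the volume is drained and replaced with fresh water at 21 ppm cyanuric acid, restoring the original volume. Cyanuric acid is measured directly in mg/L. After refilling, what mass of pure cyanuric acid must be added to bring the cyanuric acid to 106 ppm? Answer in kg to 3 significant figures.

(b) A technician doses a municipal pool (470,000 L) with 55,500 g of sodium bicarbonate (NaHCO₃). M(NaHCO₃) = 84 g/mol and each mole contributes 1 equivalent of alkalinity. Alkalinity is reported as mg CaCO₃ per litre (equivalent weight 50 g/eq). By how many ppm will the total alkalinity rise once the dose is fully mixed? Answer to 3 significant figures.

(a) 8.66 kg; (b) 70.3 ppm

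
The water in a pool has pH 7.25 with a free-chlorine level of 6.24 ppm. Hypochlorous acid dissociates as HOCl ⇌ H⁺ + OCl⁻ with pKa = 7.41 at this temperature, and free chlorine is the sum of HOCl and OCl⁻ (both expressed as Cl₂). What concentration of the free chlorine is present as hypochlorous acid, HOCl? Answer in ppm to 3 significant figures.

[OCl⁻]/[HOCl] = 10^(pH − pKa) = 10^(7.25 − 7.41) = 10^-0.16 = 0.6918.
Fraction as HOCl = 1 / (1 + 0.6918) = 0.5911.
HOCl = 0.5911 × 6.24 ppm = 3.688 ppm.

3.69 ppm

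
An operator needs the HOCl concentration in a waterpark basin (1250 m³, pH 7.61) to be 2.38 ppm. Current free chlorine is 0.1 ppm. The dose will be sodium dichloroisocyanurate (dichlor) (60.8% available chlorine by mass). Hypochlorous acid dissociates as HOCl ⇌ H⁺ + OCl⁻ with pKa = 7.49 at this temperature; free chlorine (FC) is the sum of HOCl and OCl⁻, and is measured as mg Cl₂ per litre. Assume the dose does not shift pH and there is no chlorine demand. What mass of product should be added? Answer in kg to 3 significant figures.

11.1 kg

Volume: 1250 m³ = 1,250,000 L.
[OCl⁻]/[HOCl] = 10^(pH − pKa) = 10^(7.61 − 7.49) = 1.318; fraction as HOCl = 1/(1 + 1.318) = 0.4314.
Free chlorine required for 2.38 ppm HOCl: 2.38 / 0.4314 = 5.517 ppm.
FC to add: 5.517 − 0.1 = 5.417 mg/L as Cl₂.
Cl₂ equivalent: 5.417 mg/L × 1,250,000 L = 6772 g.
Product at 60.8% available Cl: 6772 / 0.608 = 11,140 g.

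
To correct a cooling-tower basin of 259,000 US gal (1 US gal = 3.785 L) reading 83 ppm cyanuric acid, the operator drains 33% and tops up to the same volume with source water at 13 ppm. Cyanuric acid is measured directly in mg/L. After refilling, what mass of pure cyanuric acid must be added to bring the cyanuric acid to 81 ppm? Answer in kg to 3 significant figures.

Volume: 259,000 US gal × 3.785 L/gal = 980,315 L.
After draining 33% and refilling: 83 × 0.67 + 13 × 0.33 = 59.9 ppm.
Deficit to target: 81 − 59.9 = 21.1 mg/L.
Mass: 21.1 mg/L × 980,315 L = 20,680 g cyanuric acid.

20.7 kg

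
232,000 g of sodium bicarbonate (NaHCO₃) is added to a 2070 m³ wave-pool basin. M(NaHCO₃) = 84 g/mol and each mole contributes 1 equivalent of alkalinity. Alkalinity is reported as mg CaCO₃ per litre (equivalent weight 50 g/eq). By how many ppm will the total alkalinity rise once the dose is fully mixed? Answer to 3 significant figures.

66.7 ppm

Volume: 2070 m³ = 2,070,000 L.
Moles of NaHCO₃: 232,000 g ÷ 84 g/mol = 2762 mol → 2762 eq of alkalinity.
As CaCO₃: 2762 eq × 50 g/eq = 138,100 g.
Rise: 138,100 g / 2,070,000 L × 1000 = 66.71 mg/L.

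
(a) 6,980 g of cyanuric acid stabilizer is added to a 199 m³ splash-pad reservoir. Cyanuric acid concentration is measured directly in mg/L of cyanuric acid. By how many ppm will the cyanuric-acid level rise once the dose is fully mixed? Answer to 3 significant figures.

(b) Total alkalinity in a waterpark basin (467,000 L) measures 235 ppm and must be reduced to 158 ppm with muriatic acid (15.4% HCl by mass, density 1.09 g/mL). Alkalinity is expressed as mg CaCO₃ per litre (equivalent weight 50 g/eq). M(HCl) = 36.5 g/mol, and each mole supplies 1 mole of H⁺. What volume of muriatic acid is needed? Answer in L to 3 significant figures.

(a) Volume: 199 m³ = 199,000 L.
(a) Rise: 6,980 g / 199,000 L × 1000 = 35.08 mg/L.

(b) Alkalinity to neutralize: (235 − 158) = 77 mg/L as CaCO₃ × 467,000 L = 35,960 g as CaCO₃.
(b) Equivalents of H⁺ required: 35,960 ÷ 50 g/eq = 719.2 eq = 719.2 mol HCl.
(b) Mass of HCl: 719.2 × 36.5 = 26,250 g.
(b) Mass of 15.4% solution: 26,250 / 0.154 = 170,500 g.
(b) Volume: 170,500 g ÷ 1.09 g/mL = 156,400 mL.

(a) 35.1 ppm; (b) 156 L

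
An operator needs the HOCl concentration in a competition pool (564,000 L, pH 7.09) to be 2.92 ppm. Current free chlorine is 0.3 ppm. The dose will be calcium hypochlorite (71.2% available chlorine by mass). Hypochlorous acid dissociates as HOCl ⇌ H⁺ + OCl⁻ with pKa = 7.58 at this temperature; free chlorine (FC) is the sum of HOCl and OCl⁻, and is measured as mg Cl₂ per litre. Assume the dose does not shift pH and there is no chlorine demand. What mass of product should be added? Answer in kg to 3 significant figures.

[OCl⁻]/[HOCl] = 10^(pH − pKa) = 10^(7.09 − 7.58) = 0.3236; fraction as HOCl = 1/(1 + 0.3236) = 0.7555.
Free chlorine required for 2.92 ppm HOCl: 2.92 / 0.7555 = 3.865 ppm.
FC to add: 3.865 − 0.3 = 3.565 mg/L as Cl₂.
Cl₂ equivalent: 3.565 mg/L × 564,000 L = 2011 g.
Product at 71.2% available Cl: 2011 / 0.712 = 2824 g.

2.82 kg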